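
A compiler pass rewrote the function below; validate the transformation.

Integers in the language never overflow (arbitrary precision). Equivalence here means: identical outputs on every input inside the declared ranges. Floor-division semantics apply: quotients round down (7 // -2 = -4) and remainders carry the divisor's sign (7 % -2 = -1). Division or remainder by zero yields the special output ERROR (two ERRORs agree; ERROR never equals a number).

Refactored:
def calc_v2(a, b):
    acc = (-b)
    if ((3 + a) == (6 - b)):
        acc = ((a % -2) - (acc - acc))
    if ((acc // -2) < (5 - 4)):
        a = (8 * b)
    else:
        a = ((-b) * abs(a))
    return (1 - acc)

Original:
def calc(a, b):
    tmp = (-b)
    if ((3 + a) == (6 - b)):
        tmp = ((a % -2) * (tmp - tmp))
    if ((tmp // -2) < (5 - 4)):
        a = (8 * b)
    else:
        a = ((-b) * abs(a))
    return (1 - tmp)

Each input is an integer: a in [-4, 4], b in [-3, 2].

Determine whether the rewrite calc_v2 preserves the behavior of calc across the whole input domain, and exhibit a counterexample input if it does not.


Evaluate both at a=1, b=2.
calc: tmp=-2, then ((3 + a) == (6 - b)) is true, then tmp=0, then ((tmp // -2) < (5 - 4)) is true, then a=16, then returns 1
calc_v2: acc=-2, then ((3 + a) == (6 - b)) is true, then acc=-1, then ((acc // -2) < (5 - 4)) is true, then a=16, then returns 2
1 and 2 differ, so these are not the same function on this domain.
verdict: not equivalent; witness: a=1, b=2


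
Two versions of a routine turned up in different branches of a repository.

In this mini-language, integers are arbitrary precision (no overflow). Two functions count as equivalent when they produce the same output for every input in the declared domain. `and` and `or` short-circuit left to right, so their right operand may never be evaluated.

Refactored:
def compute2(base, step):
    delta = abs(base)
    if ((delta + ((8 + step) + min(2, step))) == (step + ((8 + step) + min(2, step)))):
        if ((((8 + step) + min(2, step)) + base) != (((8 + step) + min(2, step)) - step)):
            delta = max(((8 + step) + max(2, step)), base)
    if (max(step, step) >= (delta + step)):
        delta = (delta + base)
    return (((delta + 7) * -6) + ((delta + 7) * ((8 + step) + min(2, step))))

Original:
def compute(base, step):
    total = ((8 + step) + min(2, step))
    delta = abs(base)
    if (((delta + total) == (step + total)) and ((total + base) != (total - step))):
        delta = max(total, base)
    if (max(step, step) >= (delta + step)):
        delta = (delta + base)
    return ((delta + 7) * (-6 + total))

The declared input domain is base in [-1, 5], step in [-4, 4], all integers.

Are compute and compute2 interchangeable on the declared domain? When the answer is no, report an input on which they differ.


The rewrite breaks on base=1, step=1, where the results are 68 and 72.
compute: total=10, then delta=1, then (((delta + total) == (step + total)) and ((total + base) != (total - step))) is true, then delta=10, then (max(step, step) >= (delta + step)) is false, then returns 68
compute2: delta=1, then ((delta + ((8 + step) + min(2, step))) == (step + ((8 + step) + min(2, step)))) is true, then ((((8 + step) + min(2, step)) + base) != (((8 + step) + min(2, step)) - step)) is true, then delta=11, then (max(step, step) >= (delta + step)) is false, then returns 72
verdict: not equivalent; witness: base=1, step=1


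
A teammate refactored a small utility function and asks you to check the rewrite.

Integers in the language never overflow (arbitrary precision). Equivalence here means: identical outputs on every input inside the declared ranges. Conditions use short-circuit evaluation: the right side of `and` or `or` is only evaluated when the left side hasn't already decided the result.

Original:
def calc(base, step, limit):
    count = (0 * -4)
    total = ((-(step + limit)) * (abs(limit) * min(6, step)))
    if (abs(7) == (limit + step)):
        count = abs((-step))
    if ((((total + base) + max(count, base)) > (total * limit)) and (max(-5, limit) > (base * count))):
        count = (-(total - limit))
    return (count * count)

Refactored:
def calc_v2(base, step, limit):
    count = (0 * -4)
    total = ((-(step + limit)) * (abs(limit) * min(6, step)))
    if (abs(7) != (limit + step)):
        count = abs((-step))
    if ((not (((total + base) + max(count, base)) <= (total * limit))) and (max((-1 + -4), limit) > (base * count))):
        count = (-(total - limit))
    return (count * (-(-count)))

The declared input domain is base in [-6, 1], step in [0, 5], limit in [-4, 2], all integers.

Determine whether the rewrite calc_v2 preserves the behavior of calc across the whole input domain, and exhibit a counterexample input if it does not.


The rewrite breaks on base=-6, step=1, limit=-4, where the results are 0 and 256.
calc: count = 0; total = 12; (abs(7) == (limit + step)) -> false; ((((total + base) + max(count, base)) > (total * limit)) and (max(-5, limit) > (base * count))) -> false; return 0
calc_v2: count = 0; total = 12; (abs(7) != (limit + step)) -> true; count = 1; ((not (((total + base) + max(count, base)) <= (total * limit))) and (max((-1 + -4), limit) > (base * count))) -> true; count = -16; return 256
verdict: not equivalent; witness: base=-6, step=1, limit=-4


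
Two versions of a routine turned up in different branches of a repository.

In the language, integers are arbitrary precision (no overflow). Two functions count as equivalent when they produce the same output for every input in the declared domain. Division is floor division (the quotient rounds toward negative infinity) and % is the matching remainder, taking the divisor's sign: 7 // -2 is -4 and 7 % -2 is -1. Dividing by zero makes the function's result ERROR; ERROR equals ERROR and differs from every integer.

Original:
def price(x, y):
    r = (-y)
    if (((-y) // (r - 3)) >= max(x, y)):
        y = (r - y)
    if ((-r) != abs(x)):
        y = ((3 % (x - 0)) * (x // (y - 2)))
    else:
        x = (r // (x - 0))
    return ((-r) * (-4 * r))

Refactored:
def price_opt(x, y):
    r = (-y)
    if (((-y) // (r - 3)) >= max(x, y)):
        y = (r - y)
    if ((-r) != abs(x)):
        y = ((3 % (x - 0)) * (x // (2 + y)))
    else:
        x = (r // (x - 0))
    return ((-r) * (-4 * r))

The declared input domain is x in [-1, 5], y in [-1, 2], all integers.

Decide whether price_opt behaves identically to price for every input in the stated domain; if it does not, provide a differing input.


Not equivalent: x=-1, y=-1 separates them (ERROR vs 4).
price: r becomes 1; next (((-y) // (r - 3)) >= max(x, y)) evaluates to true; next y becomes 2; next ((-r) != abs(x)) evaluates to true; next hits division by zero so the output is ERROR
price_opt: r becomes 1; next (((-y) // (r - 3)) >= max(x, y)) evaluates to true; next y becomes 2; next ((-r) != abs(x)) evaluates to true; next y becomes 0; next final value 4
verdict: not equivalent; witness: x=-1, y=-1


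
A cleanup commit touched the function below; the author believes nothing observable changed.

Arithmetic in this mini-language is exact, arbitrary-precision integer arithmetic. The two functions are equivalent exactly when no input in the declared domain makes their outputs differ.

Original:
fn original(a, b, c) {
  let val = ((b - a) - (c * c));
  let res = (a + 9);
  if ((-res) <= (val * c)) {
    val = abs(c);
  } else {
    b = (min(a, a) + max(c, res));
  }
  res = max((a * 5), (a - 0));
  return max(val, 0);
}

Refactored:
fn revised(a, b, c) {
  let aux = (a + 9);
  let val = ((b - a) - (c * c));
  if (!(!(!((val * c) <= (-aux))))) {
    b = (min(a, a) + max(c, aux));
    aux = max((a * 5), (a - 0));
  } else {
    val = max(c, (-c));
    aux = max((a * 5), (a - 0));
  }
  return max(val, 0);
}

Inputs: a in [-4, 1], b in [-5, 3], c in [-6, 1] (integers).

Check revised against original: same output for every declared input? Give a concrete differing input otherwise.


These are not equivalent — on a=-4, b=-5, c=-6 the outputs split (6 vs 0).
original: val becomes -37; next res becomes 5; next ((-res) <= (val * c)) evaluates to true; next val becomes 6; next res becomes -4; next final value 6
revised: aux becomes 5; next val becomes -37; next (!(!(!((val * c) <= (-aux))))) evaluates to true; next b becomes 1; next aux becomes -4; next final value 0
verdict: not equivalent; witness: a=-4, b=-5, c=-6


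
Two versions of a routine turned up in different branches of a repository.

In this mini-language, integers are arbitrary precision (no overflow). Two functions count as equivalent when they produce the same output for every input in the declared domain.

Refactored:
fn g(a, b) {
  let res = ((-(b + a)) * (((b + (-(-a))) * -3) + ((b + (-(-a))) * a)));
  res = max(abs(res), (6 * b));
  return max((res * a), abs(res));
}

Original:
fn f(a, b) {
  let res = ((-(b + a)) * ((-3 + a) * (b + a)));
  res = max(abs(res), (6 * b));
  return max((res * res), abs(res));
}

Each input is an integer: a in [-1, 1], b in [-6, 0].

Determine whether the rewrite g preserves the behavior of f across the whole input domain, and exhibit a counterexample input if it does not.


Consider the input a=-1, b=-6.
f: res becomes 196; next res becomes 196; next final value 38416
g: res becomes 196; next res becomes 196; next final value 196
38416 against 196: the behavior changed.
verdict: not equivalent; witness: a=-1, b=-6


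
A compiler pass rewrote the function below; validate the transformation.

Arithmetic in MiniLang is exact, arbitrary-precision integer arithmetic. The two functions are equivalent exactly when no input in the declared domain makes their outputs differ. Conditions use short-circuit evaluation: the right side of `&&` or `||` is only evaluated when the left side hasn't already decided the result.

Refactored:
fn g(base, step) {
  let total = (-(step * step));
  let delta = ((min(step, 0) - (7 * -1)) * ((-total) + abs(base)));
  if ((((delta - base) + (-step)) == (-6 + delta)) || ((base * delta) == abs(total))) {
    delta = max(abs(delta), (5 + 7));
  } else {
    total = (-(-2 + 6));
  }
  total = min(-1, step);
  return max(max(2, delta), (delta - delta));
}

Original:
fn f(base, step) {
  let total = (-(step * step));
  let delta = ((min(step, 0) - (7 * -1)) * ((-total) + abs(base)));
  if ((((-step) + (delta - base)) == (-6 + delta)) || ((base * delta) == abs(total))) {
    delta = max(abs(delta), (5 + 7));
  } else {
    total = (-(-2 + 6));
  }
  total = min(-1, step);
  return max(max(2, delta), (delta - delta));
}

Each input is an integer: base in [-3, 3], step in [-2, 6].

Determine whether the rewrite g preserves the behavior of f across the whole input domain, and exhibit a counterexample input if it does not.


Behavior is preserved: although same computation, different form, the outputs never diverge.
As a probe, take base=3, step=5: f runs total becomes -25; next delta becomes 196; next ((((-step) + (delta - base)) == (-6 + delta)) || ((base * delta) == abs(total))) evaluates to false; next total becomes -4; next total becomes -1; next final value 196; g runs total becomes -25; next delta becomes 196; next ((((delta - base) + (-step)) == (-6 + delta)) || ((base * delta) == abs(total))) evaluates to false; next total becomes -4; next total becomes -1; next final value 196; both end at 196.
An exhaustive pass over the 63 declared inputs shows identical outputs.
verdict: equivalent


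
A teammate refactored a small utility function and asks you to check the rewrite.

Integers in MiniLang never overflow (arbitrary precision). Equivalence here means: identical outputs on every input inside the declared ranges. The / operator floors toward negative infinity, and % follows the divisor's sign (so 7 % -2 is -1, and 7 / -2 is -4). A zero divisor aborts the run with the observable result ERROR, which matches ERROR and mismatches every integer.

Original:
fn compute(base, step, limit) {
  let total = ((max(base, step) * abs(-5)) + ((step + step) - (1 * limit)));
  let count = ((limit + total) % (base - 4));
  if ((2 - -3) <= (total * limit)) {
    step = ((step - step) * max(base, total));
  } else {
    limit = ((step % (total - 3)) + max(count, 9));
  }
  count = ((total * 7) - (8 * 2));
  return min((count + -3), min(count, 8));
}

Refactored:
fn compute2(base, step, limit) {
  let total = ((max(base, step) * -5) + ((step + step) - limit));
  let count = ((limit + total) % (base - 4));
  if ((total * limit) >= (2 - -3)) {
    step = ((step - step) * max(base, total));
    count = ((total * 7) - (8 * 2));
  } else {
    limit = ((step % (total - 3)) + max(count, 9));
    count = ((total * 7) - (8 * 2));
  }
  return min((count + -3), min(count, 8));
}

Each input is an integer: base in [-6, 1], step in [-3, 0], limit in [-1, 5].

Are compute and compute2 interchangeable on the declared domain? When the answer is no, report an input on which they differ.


Run the pair on base=-6, step=-3, limit=-1.
compute: total = -20; count = -1; ((2 - -3) <= (total * limit)) -> true; step = 0; count = -156; return -159
compute2: total = 10; count = -1; ((total * limit) >= (2 - -3)) -> false; limit = 13; count = 54; return 8
-159 and 8 differ, so these are not the same function on this domain.
verdict: not equivalent; witness: base=-6, step=-3, limit=-1


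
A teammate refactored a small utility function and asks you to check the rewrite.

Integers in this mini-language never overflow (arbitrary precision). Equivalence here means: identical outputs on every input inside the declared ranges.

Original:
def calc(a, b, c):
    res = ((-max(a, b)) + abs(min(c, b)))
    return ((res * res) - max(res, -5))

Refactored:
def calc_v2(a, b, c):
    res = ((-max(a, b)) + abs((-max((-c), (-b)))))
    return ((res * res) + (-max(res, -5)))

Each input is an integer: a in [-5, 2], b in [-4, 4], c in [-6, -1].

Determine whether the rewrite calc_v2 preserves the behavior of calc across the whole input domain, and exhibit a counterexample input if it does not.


This is a faithful refactor — min/max/abs usage differs, plus arithmetic usage differs, but the computed results match everywhere.
Spot check at a=-5, b=-3, c=-4 — calc: res = 7; return 42. calc_v2: res = 7; return 42. Both give 42.
Across all 432 domain points the two functions coincide.
verdict: equivalent


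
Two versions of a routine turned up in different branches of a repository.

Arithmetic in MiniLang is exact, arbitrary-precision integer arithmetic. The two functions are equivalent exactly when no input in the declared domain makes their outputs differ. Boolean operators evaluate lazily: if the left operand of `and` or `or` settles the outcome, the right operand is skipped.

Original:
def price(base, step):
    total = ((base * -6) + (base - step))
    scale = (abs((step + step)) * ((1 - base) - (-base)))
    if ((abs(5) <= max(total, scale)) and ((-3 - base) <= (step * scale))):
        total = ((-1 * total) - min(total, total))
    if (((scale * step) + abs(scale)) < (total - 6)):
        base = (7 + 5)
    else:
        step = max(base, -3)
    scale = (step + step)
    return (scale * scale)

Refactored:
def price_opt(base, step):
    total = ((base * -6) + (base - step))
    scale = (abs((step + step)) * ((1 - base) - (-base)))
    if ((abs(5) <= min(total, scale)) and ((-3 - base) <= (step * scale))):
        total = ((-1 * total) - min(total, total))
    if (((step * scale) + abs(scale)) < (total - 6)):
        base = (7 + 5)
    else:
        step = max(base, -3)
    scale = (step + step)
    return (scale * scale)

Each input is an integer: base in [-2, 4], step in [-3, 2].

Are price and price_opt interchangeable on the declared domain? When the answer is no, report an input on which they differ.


The rewrite breaks on base=-2, step=0, where the results are 16 and 0.
price: total becomes 10; next scale becomes 0; next ((abs(5) <= max(total, scale)) and ((-3 - base) <= (step * scale))) evaluates to true; next total becomes -20; next (((scale * step) + abs(scale)) < (total - 6)) evaluates to false; next step becomes -2; next scale becomes -4; next final value 16
price_opt: total becomes 10; next scale becomes 0; next ((abs(5) <= min(total, scale)) and ((-3 - base) <= (step * scale))) evaluates to false; next (((step * scale) + abs(scale)) < (total - 6)) evaluates to true; next base becomes 12; next scale becomes 0; next final value 0
verdict: not equivalent; witness: base=-2, step=0


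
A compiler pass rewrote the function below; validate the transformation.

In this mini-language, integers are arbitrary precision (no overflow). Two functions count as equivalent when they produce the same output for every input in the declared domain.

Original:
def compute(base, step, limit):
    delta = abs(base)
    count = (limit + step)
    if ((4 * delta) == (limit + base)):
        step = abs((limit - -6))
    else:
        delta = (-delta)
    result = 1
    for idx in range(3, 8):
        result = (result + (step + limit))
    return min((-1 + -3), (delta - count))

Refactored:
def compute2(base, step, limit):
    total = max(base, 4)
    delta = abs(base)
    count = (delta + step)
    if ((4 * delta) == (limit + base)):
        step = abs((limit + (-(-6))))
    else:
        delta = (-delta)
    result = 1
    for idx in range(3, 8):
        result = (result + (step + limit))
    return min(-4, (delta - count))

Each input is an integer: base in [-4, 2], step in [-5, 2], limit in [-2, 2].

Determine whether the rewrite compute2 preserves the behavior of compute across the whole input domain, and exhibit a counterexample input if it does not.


Try base=-4, step=-3, limit=-2.
compute: delta = 4; count = -5; ((4 * delta) == (limit + base)) -> false; delta = -4; result = 1; [idx=3]; result = -4; [idx=4]; result = -9; [idx=5]; result = -14; [idx=6]; result = -19; [idx=7]; result = -24; return -4
compute2: total = 4; delta = 4; count = 1; ((4 * delta) == (limit + base)) -> false; delta = -4; result = 1; [idx=3]; result = -4; [idx=4]; result = -9; [idx=5]; result = -14; [idx=6]; result = -19; [idx=7]; result = -24; return -5
-4 and -5 differ, so these are not the same function on this domain.
verdict: not equivalent; witness: base=-4, step=-3, limit=-2


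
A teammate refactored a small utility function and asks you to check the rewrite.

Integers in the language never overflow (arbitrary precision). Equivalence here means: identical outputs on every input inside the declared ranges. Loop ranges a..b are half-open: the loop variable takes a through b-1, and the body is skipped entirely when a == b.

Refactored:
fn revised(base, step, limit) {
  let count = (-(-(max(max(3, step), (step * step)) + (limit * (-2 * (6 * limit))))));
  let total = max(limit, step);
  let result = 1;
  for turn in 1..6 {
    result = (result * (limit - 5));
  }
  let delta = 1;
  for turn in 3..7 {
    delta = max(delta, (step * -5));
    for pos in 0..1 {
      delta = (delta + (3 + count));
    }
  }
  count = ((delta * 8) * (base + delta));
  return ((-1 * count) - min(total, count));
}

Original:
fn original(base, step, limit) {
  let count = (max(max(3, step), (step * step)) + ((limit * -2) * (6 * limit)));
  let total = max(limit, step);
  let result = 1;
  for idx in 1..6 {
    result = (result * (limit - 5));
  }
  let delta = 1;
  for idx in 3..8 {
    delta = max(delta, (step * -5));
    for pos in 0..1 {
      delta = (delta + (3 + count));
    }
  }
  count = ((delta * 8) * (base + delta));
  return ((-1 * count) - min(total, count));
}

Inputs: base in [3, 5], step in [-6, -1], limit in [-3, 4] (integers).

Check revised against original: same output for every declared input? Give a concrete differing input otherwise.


These are not equivalent — on base=3, step=-6, limit=-1 the outputs split (-221759 vs -155663).
original: count becomes 24; next total becomes -1; next result becomes 1; next at idx=1:; next result becomes -6; next at idx=2:; next result becomes 36; next at idx=3:; next result becomes -216; next at idx=4:; next result becomes 1296; next at idx=5:; next result becomes -7776; next delta becomes 1; next at idx=3:; next delta becomes 30; next at pos=0:; next delta becomes 57; next at idx=4:; next delta becomes 57; next at pos=0:; next delta becomes 84; next at idx=5:; next delta becomes 84; next at pos=0:; next delta becomes 111; next at idx=6:; next delta becomes 111; next at pos=0:; next delta becomes 138; next at idx=7:; next delta becomes 138; next at pos=0:; next delta becomes 165; next count becomes 221760; next final value -221759
revised: count becomes 24; next total becomes -1; next result becomes 1; next at turn=1:; next result becomes -6; next at turn=2:; next result becomes 36; next at turn=3:; next result becomes -216; next at turn=4:; next result becomes 1296; next at turn=5:; next result becomes -7776; next delta becomes 1; next at turn=3:; next delta becomes 30; next at pos=0:; next delta becomes 57; next at turn=4:; next delta becomes 57; next at pos=0:; next delta becomes 84; next at turn=5:; next delta becomes 84; next at pos=0:; next delta becomes 111; next at turn=6:; next delta becomes 111; next at pos=0:; next delta becomes 138; next count becomes 155664; next final value -155663
verdict: not equivalent; witness: base=3, step=-6, limit=-1


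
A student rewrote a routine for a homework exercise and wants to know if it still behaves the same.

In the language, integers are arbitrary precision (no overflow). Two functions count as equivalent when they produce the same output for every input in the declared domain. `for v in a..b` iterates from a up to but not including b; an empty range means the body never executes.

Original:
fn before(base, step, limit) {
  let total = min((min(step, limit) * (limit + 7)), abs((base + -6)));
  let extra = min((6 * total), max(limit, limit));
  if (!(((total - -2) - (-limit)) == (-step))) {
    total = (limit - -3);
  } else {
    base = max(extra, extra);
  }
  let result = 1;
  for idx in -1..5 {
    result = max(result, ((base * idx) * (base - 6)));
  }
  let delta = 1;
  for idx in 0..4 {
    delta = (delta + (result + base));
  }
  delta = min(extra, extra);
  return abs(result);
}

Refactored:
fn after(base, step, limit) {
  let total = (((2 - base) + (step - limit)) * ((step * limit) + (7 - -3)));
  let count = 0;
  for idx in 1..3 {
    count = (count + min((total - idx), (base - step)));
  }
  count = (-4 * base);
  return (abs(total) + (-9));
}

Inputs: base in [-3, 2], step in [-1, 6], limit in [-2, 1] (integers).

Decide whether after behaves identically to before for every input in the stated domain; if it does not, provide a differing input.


On input base=-3, step=-1, limit=-2, before returns 108 while after returns 63.
verdict: not equivalent; witness: base=-3, step=-1, limit=-2


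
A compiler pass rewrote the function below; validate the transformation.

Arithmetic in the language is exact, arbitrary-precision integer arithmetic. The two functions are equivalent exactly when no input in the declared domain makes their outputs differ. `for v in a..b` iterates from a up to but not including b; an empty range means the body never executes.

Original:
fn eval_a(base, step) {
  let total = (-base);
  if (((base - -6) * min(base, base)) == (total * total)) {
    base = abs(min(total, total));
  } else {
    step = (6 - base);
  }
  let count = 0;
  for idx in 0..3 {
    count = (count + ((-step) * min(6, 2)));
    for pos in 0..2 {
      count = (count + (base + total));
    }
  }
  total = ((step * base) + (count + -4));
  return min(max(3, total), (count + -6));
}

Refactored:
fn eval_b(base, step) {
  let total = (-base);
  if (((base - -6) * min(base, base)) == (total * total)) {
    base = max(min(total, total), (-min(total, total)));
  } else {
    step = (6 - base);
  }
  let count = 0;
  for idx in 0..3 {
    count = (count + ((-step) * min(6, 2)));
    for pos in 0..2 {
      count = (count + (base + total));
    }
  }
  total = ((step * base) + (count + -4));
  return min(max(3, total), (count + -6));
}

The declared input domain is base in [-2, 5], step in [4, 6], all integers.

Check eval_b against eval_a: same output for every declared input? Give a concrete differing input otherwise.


Side by side, the visible changes include: min/max/abs usage differs.
Spot check at base=4, step=6 — eval_a: total becomes -4; next (((base - -6) * min(base, base)) == (total * total)) evaluates to false; next step becomes 2; next count becomes 0; next at idx=0:; next count becomes -4; next at pos=0:; next count becomes -4; next at pos=1:; next count becomes -4; next at idx=1:; next count becomes -8; next at pos=0:; next count becomes -8; next at pos=1:; next count becomes -8; next at idx=2:; next count becomes -12; next at pos=0:; next count becomes -12; next at pos=1:; next count becomes -12; next total becomes -8; next final value -18. eval_b: total becomes -4; next (((base - -6) * min(base, base)) == (total * total)) evaluates to false; next step becomes 2; next count becomes 0; next at idx=0:; next count becomes -4; next at pos=0:; next count becomes -4; next at pos=1:; next count becomes -4; next at idx=1:; next count becomes -8; next at pos=0:; next count becomes -8; next at pos=1:; next count becomes -8; next at idx=2:; next count becomes -12; next at pos=0:; next count becomes -12; next at pos=1:; next count becomes -12; next total becomes -8; next final value -18. Both give -18.
Across all 24 domain points the two functions coincide.
verdict: equivalent


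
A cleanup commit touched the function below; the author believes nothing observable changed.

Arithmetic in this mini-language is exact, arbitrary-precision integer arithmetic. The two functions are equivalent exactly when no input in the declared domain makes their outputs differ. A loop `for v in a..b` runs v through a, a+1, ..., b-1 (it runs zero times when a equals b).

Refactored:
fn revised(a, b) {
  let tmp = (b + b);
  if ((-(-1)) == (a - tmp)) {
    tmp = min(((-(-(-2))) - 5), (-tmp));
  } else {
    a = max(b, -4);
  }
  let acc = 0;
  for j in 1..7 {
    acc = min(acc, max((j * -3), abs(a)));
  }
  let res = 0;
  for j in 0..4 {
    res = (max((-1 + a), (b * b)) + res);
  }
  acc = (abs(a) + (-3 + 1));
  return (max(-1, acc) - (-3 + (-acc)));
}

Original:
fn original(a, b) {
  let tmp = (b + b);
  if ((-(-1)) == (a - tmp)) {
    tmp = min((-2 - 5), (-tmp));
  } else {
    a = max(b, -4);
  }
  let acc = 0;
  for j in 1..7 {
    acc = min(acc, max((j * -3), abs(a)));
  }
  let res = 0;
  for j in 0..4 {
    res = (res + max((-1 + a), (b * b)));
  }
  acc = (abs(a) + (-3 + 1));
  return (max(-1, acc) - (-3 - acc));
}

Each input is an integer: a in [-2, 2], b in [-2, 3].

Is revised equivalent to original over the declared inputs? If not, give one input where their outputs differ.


The two are interchangeable: arithmetic usage differs, and every declared input agrees.
Spot check at a=-1, b=-2 — original: tmp=-4, then ((-(-1)) == (a - tmp)) is false, then a=-2, then acc=0, then (j=1), then acc=0, then (j=2), then acc=0, then (j=3), then acc=0, then (j=4), then acc=0, then (j=5), then acc=0, then (j=6), then acc=0, then res=0, then (j=0), then res=4, then (j=1), then res=8, then (j=2), then res=12, then (j=3), then res=16, then acc=0, then returns 3. revised: tmp=-4, then ((-(-1)) == (a - tmp)) is false, then a=-2, then acc=0, then (j=1), then acc=0, then (j=2), then acc=0, then (j=3), then acc=0, then (j=4), then acc=0, then (j=5), then acc=0, then (j=6), then acc=0, then res=0, then (j=0), then res=4, then (j=1), then res=8, then (j=2), then res=12, then (j=3), then res=16, then acc=0, then returns 3. Both give 3.
Across all 30 domain points the two functions coincide.
verdict: equivalent


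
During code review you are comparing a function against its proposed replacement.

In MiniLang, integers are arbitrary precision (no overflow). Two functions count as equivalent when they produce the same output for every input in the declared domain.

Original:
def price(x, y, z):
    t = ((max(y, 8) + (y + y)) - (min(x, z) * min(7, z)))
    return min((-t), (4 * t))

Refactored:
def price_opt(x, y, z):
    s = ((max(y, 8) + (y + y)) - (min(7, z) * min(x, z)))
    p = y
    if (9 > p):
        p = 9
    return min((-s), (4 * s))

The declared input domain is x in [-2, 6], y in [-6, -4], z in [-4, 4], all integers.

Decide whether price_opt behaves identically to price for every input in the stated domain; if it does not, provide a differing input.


The two are interchangeable: branching structure differs; statement counts differ; local variable names differ; constant usage differs; comparison usage differs, and every declared input agrees.
Spot check at x=4, y=-6, z=0 — price: t := -4 | result -16. price_opt: s := -4 | p := -6 | (9 > p): true | p := 9 | result -16. Both give -16.
Across all 243 domain points the two functions coincide.
verdict: equivalent


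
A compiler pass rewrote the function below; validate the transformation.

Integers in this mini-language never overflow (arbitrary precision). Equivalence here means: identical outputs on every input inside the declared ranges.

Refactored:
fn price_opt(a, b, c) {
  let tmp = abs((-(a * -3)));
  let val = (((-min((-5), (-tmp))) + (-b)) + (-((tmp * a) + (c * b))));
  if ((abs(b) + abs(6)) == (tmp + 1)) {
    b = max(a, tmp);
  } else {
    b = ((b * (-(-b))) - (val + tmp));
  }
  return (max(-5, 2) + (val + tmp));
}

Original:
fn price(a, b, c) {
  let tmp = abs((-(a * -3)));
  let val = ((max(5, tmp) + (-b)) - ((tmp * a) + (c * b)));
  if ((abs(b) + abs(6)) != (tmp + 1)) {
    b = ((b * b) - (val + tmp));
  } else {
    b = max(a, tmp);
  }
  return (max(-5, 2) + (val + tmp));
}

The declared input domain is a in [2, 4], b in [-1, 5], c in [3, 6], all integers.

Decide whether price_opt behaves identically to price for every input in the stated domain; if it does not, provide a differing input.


Equivalent — the differences include min/max/abs usage differs, arithmetic usage differs, comparison usage differs, yet no declared input distinguishes the two.
Tracing a=4, b=4, c=3: price: tmp := 12 | val := -52 | ((abs(b) + abs(6)) != (tmp + 1)): true | b := 56 | result -38 | price_opt: tmp := 12 | val := -52 | ((abs(b) + abs(6)) == (tmp + 1)): false | b := 56 | result -38 — matching result -38.
Sweeping the whole domain (84 inputs) finds no disagreement.
verdict: equivalent


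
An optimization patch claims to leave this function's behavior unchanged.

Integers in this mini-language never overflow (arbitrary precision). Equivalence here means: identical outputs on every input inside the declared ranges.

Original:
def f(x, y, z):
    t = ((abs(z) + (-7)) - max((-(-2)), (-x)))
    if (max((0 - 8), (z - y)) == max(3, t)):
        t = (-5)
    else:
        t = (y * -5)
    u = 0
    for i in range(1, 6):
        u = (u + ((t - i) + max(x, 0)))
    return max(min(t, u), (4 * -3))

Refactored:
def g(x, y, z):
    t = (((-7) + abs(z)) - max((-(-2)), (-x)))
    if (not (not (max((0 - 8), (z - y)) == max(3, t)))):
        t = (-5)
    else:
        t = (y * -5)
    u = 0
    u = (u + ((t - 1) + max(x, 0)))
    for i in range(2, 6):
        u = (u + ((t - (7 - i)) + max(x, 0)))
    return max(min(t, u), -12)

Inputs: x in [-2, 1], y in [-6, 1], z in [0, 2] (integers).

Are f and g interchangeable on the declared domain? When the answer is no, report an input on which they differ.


Changes here: min/max/abs usage differs, plus arithmetic usage differs, plus loop structure differs, plus statement counts differ, plus constant usage differs, plus boolean connective usage differs; the full 96-point sweep finds no disagreement.
verdict: equivalent


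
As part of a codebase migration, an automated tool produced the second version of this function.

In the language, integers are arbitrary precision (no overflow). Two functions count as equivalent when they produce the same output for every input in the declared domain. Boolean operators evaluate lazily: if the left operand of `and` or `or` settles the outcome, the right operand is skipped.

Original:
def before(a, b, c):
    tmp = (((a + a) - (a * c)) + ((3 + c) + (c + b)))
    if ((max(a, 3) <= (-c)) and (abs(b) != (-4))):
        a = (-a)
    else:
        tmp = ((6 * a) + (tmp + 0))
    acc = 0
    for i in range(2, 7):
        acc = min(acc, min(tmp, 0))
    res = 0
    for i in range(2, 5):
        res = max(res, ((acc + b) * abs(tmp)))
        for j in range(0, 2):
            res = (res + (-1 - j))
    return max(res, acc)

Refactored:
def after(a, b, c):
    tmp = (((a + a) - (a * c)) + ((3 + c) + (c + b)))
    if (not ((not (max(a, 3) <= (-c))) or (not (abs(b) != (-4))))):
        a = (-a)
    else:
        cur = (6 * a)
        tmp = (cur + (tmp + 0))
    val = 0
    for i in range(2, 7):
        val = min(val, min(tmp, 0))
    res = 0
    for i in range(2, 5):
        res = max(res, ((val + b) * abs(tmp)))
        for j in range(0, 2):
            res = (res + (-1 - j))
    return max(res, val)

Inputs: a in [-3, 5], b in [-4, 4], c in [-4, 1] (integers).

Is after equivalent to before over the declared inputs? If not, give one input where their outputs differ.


Behavior is preserved: although local variable names differ; and statement counts differ; and boolean connective usage differs, the outputs never diverge.
One worked example (a=-2, b=0, c=-4) — before: tmp := -17 | ((max(a, 3) <= (-c)) and (abs(b) != (-4))): true | a := 2 | acc := 0 | iter i=2: | acc := -17 | iter i=3: | acc := -17 | iter i=4: | acc := -17 | iter i=5: | acc := -17 | iter i=6: | acc := -17 | res := 0 | iter i=2: | res := 0 | iter j=0: | res := -1 | iter j=1: | res := -3 | iter i=3: | res := -3 | iter j=0: | res := -4 | iter j=1: | res := -6 | iter i=4: | res := -6 | iter j=0: | res := -7 | iter j=1: | res := -9 | result -9; after: tmp := -17 | (not ((not (max(a, 3) <= (-c))) or (not (abs(b) != (-4))))): true | a := 2 | val := 0 | iter i=2: | val := -17 | iter i=3: | val := -17 | iter i=4: | val := -17 | iter i=5: | val := -17 | iter i=6: | val := -17 | res := 0 | iter i=2: | res := 0 | iter j=0: | res := -1 | iter j=1: | res := -3 | iter i=3: | res := -3 | iter j=0: | res := -4 | iter j=1: | res := -6 | iter i=4: | res := -6 | iter j=0: | res := -7 | iter j=1: | res := -9 | result -9; agreement on -9.
Across all 486 domain points the two functions coincide.
verdict: equivalent


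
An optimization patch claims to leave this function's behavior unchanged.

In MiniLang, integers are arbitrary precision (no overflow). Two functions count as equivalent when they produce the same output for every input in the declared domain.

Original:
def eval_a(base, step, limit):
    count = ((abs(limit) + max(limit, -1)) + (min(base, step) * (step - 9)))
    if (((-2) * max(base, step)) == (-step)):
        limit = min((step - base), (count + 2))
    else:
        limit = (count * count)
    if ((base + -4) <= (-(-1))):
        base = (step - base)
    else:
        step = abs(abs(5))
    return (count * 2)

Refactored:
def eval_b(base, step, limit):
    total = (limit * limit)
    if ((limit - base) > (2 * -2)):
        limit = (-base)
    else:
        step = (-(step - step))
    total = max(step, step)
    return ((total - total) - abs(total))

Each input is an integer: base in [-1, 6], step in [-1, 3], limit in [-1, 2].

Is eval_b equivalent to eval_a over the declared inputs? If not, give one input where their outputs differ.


Run the pair on base=-1, step=-1, limit=-1.
eval_a: count becomes 10; next (((-2) * max(base, step)) == (-step)) evaluates to false; next limit becomes 100; next ((base + -4) <= (-(-1))) evaluates to true; next base becomes 0; next final value 20
eval_b: total becomes 1; next ((limit - base) > (2 * -2)) evaluates to true; next limit becomes 1; next total becomes -1; next final value -1
20 against -1: the behavior changed.
verdict: not equivalent; witness: base=-1, step=-1, limit=-1


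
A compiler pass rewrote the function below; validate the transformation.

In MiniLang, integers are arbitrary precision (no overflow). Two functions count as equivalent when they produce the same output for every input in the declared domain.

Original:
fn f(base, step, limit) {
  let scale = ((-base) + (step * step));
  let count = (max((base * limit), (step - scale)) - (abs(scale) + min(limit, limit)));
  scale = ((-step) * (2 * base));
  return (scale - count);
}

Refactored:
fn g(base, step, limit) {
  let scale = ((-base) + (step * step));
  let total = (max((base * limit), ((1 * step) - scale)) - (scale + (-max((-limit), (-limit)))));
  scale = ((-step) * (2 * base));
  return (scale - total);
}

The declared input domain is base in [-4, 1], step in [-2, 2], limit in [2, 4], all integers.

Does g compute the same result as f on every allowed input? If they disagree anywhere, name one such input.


There is a counterexample at base=1, step=0, limit=2: 1 on one side, -1 on the other.
f: scale=-1, then count=-1, then scale=0, then returns 1
g: scale=-1, then total=1, then scale=0, then returns -1
verdict: not equivalent; witness: base=1, step=0, limit=2


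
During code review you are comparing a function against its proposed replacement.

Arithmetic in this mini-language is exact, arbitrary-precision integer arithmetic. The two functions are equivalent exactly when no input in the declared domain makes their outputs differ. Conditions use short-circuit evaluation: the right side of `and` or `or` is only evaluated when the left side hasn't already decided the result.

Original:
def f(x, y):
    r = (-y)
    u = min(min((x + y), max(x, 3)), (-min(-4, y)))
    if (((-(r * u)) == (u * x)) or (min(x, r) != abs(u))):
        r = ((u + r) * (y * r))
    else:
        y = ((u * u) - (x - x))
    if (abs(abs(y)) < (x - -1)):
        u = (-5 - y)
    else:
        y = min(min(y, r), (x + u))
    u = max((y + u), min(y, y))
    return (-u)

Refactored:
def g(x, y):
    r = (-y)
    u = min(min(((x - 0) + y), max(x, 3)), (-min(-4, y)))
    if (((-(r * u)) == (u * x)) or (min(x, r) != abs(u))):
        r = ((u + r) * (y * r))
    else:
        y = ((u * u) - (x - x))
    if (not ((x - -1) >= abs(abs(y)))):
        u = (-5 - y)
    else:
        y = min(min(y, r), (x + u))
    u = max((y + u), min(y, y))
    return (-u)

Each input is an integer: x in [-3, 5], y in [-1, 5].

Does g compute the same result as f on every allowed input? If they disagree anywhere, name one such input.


x=-3, y=-1 yields 7 from f but 1 from g.
verdict: not equivalent; witness: x=-3, y=-1


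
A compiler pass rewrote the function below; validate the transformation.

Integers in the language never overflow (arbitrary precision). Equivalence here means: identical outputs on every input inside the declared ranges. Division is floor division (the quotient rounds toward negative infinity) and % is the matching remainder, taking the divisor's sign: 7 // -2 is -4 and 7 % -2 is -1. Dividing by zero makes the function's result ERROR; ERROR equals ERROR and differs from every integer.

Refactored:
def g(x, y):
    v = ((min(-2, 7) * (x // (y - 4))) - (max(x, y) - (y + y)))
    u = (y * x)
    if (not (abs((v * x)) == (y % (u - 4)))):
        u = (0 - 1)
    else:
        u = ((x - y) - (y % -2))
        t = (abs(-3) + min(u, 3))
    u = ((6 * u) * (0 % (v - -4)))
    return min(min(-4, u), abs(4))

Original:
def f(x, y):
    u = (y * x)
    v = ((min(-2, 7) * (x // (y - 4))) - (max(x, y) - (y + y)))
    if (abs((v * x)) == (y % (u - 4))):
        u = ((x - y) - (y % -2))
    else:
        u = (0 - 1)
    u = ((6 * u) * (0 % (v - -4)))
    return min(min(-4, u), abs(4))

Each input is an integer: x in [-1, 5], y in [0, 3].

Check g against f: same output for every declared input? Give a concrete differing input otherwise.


The two versions differ — the changes include statement counts differ; arithmetic usage differs; boolean connective usage differs; local variable names differ; min/max/abs usage differs; constant usage differs.
One worked example (x=3, y=1) — f: u=3, then v=1, then (abs((v * x)) == (y % (u - 4))) is false, then u=-1, then u=0, then returns -4; g: v=1, then u=3, then (not (abs((v * x)) == (y % (u - 4)))) is true, then u=-1, then u=0, then returns -4; agreement on -4.
An exhaustive pass over the 28 declared inputs shows identical outputs.
verdict: equivalent


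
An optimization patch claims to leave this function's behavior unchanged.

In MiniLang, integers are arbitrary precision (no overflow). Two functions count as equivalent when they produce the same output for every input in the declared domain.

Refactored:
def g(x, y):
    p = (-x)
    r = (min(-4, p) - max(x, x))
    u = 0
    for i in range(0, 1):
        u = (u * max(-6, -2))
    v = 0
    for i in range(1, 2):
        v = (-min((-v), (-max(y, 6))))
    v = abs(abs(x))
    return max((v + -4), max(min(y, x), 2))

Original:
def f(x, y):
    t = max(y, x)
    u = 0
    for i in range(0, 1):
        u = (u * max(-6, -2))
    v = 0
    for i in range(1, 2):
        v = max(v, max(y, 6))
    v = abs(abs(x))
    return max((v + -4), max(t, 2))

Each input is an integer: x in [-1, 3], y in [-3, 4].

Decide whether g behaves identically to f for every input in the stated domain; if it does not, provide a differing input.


The rewrite breaks on x=-1, y=3, where the results are 3 and 2.
f: t := 3 | u := 0 | iter i=0: | u := 0 | v := 0 | iter i=1: | v := 6 | v := 1 | result 3
g: p := 1 | r := -3 | u := 0 | iter i=0: | u := 0 | v := 0 | iter i=1: | v := 6 | v := 1 | result 2
verdict: not equivalent; witness: x=-1, y=3
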